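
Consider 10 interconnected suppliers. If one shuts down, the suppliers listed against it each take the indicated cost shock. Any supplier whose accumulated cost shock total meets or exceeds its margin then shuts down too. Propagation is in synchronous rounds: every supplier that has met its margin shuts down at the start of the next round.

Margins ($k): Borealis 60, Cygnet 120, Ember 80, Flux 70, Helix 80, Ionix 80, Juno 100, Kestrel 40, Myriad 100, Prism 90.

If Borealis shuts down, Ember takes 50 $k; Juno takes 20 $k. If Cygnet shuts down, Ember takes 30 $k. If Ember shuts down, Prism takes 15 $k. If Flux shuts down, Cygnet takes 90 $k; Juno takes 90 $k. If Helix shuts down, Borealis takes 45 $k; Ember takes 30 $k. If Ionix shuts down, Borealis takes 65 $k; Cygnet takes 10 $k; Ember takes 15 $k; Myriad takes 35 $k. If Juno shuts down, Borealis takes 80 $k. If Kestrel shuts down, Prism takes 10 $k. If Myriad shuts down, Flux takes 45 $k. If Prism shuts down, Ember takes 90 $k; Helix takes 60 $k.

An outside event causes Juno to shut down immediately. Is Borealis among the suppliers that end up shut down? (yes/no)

yes

Round 1 — Juno shuts down (initial).
  Borealis: +80 → 80 ≥ 60
Round 2 — Borealis shuts down.
  Ember: +50 → 50 < 80
No further shutdowns.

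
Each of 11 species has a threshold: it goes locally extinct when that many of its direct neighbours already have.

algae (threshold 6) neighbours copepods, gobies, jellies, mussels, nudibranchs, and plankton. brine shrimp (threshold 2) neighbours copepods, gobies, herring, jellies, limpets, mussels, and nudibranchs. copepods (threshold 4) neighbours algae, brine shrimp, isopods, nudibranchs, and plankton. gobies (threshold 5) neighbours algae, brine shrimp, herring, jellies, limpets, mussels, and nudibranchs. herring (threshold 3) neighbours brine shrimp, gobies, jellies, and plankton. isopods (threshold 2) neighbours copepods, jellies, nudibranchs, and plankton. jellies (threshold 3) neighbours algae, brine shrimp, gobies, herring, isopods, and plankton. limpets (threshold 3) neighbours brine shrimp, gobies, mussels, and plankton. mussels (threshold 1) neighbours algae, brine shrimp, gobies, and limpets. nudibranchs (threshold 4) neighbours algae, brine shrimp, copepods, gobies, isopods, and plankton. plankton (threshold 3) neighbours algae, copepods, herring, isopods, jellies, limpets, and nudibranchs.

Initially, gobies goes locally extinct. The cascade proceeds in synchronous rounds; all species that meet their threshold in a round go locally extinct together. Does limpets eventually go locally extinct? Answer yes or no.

yes

Round 1 — gobies goes locally extinct (initial).
Round 2 — checking thresholds:
  algae: 1 of 6 neighbours < 6, holds.
  brine shrimp: 1 of 7 neighbours < 2, holds.
  herring: 1 of 4 neighbours < 3, holds.
  jellies: 1 of 6 neighbours < 3, holds.
  limpets: 1 of 4 neighbours < 3, holds.
  mussels: 1 of 4 neighbours ≥ 1, goes locally extinct.
  nudibranchs: 1 of 6 neighbours < 4, holds.
Round 3 — checking thresholds:
  algae: 2 of 6 neighbours < 6, holds.
  brine shrimp: 2 of 7 neighbours ≥ 2, goes locally extinct.
  herring: 1 of 4 neighbours < 3, holds.
  jellies: 1 of 6 neighbours < 3, holds.
  limpets: 2 of 4 neighbours < 3, holds.
  nudibranchs: 1 of 6 neighbours < 4, holds.
Round 4 — checking thresholds:
  algae: 2 of 6 neighbours < 6, holds.
  copepods: 1 of 5 neighbours < 4, holds.
  herring: 2 of 4 neighbours < 3, holds.
  jellies: 2 of 6 neighbours < 3, holds.
  limpets: 3 of 4 neighbours ≥ 3, goes locally extinct.
  nudibranchs: 2 of 6 neighbours < 4, holds.
Round 5 — no new extinctions; cascade stops.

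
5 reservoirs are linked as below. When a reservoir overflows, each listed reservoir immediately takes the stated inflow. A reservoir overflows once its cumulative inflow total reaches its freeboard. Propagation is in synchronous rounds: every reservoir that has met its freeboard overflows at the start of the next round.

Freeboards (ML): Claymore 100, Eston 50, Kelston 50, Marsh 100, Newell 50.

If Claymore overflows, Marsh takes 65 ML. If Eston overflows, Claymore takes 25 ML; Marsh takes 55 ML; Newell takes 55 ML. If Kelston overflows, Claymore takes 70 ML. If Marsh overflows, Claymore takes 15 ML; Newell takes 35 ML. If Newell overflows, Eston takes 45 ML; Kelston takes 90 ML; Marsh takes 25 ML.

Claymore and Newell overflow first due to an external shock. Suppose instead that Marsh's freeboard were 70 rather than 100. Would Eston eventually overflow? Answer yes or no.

With Marsh's freeboard at 70:
Round 1 — Claymore, Newell overflow (initial).
  Eston: +45 → 45 < 50
  Kelston: +90 → 90 ≥ 50
  Marsh: +65+25 → 90 ≥ 70
Round 2 — Kelston, Marsh overflow.
No further overflows.

no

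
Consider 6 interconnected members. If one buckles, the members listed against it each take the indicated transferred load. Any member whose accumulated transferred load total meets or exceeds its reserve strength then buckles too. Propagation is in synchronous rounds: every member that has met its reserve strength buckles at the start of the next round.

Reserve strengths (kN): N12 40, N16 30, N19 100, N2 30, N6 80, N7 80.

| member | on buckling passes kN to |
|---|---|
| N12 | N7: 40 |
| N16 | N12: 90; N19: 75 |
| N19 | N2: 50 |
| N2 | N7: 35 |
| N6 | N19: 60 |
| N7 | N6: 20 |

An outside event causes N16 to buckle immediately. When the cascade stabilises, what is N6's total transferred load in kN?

Round 1 — N16 buckles (initial).
  N12: +90 → 90 ≥ 40
  N19: +75 → 75 < 100
Round 2 — N12 buckles.
  N7: +40 → 40 < 80
No further bucklings.

0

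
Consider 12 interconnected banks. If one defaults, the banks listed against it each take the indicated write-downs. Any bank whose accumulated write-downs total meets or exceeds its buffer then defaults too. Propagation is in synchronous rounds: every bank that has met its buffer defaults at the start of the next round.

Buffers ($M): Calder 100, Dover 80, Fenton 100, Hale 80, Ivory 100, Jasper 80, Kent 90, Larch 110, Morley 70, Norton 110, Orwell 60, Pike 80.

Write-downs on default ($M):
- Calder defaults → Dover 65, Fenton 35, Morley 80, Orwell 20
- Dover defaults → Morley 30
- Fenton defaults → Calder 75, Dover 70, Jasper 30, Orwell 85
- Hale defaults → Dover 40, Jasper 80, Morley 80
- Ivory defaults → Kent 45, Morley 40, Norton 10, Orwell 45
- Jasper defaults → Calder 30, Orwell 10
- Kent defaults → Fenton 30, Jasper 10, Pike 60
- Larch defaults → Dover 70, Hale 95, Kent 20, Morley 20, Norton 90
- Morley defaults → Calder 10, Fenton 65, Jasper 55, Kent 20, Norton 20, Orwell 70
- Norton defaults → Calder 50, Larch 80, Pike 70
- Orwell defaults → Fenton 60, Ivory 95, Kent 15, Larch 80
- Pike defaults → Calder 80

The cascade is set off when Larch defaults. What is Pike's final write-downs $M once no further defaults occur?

70

Round 1 — Larch defaults (initial).
  Dover: +70 → 70 < 80
  Hale: +95 → 95 ≥ 80
  Kent: +20 → 20 < 90
  Morley: +20 → 20 < 70
  Norton: +90 → 90 < 110
Round 2 — Hale defaults.
  Dover: +40 → 110 ≥ 80
  Jasper: +80 → 80 ≥ 80
  Morley: +80 → 100 ≥ 70
Round 3 — Dover, Jasper, Morley default.
  Calder: +30+10 → 40 < 100
  Fenton: +65 → 65 < 100
  Kent: +20 → 40 < 90
  Norton: +20 → 110 ≥ 110
  Orwell: +10+70 → 80 ≥ 60
Round 4 — Norton, Orwell default.
  Calder: +50 → 90 < 100
  Fenton: +60 → 125 ≥ 100
  Ivory: +95 → 95 < 100
  Kent: +15 → 55 < 90
  Pike: +70 → 70 < 80
Round 5 — Fenton defaults.
  Calder: +75 → 165 ≥ 100
Round 6 — Calder defaults.
No further defaults.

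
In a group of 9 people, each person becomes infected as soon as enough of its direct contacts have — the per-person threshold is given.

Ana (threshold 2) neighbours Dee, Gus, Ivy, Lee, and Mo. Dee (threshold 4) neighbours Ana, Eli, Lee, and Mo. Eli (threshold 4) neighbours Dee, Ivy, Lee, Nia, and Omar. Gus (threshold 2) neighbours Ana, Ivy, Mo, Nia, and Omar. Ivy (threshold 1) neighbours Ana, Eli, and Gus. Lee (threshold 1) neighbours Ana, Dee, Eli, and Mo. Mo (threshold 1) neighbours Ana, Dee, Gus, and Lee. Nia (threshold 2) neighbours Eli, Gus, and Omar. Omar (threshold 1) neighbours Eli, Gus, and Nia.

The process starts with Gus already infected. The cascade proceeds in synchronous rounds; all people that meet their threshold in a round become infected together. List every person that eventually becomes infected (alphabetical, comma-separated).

Ana, Dee, Eli, Gus, Ivy, Lee, Mo, Nia, Omar

Round 1 — Gus becomes infected (initial).
Round 2 — checking thresholds:
  Ana: 1 of 5 neighbours < 2, below threshold.
  Ivy: 1 of 3 neighbours ≥ 1, becomes infected.
  Mo: 1 of 4 neighbours ≥ 1, becomes infected.
  Nia: 1 of 3 neighbours < 2, below threshold.
  Omar: 1 of 3 neighbours ≥ 1, becomes infected.
Round 3 — checking thresholds:
  Ana: 3 of 5 neighbours ≥ 2, becomes infected.
  Dee: 1 of 4 neighbours < 4, below threshold.
  Eli: 2 of 5 neighbours < 4, below threshold.
  Lee: 1 of 4 neighbours ≥ 1, becomes infected.
  Nia: 2 of 3 neighbours ≥ 2, becomes infected.
Round 4 — checking thresholds:
  Dee: 3 of 4 neighbours < 4, below threshold.
  Eli: 4 of 5 neighbours ≥ 4, becomes infected.
Round 5 — checking thresholds:
  Dee: 4 of 4 neighbours ≥ 4, becomes infected.
Round 6 — no new infections; cascade stops.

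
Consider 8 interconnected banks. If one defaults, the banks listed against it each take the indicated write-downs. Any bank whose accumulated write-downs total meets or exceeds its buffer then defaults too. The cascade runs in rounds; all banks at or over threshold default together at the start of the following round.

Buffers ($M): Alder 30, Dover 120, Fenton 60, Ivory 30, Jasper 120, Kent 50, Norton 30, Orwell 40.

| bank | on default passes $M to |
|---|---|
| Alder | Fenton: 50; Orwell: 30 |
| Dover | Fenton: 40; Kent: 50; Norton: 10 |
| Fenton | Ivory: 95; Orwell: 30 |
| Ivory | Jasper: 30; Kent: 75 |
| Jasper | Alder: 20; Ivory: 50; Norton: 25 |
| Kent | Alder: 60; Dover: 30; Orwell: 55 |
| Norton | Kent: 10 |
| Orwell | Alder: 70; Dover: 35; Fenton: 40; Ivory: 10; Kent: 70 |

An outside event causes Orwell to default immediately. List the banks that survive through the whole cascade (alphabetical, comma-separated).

Round 1 — Orwell defaults (initial).
  Alder: +70 → 70 ≥ 30
  Dover: +35 → 35 < 120
  Fenton: +40 → 40 < 60
  Ivory: +10 → 10 < 30
  Kent: +70 → 70 ≥ 50
Round 2 — Alder, Kent default.
  Dover: +30 → 65 < 120
  Fenton: +50 → 90 ≥ 60
Round 3 — Fenton defaults.
  Ivory: +95 → 105 ≥ 30
Round 4 — Ivory defaults.
  Jasper: +30 → 30 < 120
No further defaults.

Dover, Jasper, Norton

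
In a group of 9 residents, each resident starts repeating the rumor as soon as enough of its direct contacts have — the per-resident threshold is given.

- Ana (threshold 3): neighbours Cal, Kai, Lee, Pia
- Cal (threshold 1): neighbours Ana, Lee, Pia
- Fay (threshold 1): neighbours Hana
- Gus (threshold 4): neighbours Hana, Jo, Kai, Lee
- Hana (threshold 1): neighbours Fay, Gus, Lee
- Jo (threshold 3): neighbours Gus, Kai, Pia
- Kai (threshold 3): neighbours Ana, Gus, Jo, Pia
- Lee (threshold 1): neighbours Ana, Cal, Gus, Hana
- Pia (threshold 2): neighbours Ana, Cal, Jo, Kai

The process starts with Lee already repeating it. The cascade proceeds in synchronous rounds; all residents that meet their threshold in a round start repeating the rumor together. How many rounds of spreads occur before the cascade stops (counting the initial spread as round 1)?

Round 1 — Lee starts repeating the rumor (initial).
Round 2 — checking thresholds:
  Ana: 1 of 4 neighbours < 3, not yet.
  Cal: 1 of 3 neighbours ≥ 1, starts repeating the rumor.
  Gus: 1 of 4 neighbours < 4, not yet.
  Hana: 1 of 3 neighbours ≥ 1, starts repeating the rumor.
Round 3 — checking thresholds:
  Ana: 2 of 4 neighbours < 3, not yet.
  Fay: 1 of 1 neighbours ≥ 1, starts repeating the rumor.
  Gus: 2 of 4 neighbours < 4, not yet.
  Pia: 1 of 4 neighbours < 2, not yet.
Round 4 — no new spreads; cascade stops.

3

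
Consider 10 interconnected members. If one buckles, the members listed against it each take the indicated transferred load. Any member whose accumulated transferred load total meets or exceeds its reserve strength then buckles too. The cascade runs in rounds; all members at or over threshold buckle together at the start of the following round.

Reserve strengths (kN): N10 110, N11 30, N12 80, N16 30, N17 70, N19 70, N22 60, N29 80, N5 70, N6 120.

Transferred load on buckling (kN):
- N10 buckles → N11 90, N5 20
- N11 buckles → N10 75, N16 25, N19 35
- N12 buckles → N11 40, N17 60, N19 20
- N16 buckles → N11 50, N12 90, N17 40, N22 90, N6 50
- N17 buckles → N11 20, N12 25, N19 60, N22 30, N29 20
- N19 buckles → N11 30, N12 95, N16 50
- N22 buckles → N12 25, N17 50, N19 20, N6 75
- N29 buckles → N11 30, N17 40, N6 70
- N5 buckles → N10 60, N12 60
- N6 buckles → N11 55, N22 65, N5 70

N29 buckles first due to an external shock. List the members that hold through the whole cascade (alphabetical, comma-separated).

Round 1 — N29 buckles (initial).
  N11: +30 → 30 ≥ 30
  N17: +40 → 40 < 70
  N6: +70 → 70 < 120
Round 2 — N11 buckles.
  N10: +75 → 75 < 110
  N16: +25 → 25 < 30
  N19: +35 → 35 < 70
No further bucklings.

N10, N12, N16, N17, N19, N22, N5, N6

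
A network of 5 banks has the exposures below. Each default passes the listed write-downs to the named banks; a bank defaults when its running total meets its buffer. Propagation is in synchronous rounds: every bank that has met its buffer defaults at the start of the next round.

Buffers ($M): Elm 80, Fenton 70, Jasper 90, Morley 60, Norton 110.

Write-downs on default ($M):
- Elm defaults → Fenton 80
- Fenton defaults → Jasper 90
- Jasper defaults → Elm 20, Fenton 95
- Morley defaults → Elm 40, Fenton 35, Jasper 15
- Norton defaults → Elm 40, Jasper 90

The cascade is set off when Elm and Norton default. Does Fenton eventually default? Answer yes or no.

yes

Round 1 — Elm, Norton default (initial).
  Fenton: +80 → 80 ≥ 70
  Jasper: +90 → 90 ≥ 90
Round 2 — Fenton, Jasper default.
No further defaults.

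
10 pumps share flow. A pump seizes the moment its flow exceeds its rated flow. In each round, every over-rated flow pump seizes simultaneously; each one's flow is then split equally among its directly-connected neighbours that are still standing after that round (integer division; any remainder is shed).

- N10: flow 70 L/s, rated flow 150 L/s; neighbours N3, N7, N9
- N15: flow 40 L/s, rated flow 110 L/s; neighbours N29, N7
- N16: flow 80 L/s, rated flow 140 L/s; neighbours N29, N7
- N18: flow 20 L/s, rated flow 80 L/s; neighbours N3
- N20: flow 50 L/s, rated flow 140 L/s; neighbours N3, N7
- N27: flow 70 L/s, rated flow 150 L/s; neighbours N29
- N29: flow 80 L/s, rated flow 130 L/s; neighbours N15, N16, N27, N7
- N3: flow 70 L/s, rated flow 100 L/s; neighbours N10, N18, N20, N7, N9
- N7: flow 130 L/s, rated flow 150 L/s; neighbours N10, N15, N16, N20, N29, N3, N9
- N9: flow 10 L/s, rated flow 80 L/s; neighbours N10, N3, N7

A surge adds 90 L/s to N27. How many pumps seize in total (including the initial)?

Round 1 — N27 at 160 > 150. N27 seizes.
  N27 sheds 160 L/s to N29: 160 each.
    N29: 80+160 = 240 > 130
Round 2 — N29 seizes.
  N29 sheds 240 L/s to N15, N16, N7: 80 each.
    N15: 40+80 = 120 > 110
    N16: 80+80 = 160 > 140
    N7: 130+80 = 210 > 150
Round 3 — N15, N16, N7 seize.
  N15 sheds 120 L/s: no online neighbours, lost.
  N16 sheds 160 L/s: no online neighbours, lost.
  N7 sheds 210 L/s to N10, N20, N3, N9: 52 each (2 lost).
    N10: 70+52 = 122 ≤ 150
    N20: 50+52 = 102 ≤ 140
    N3: 70+52 = 122 > 100
    N9: 10+52 = 62 ≤ 80
Round 4 — N3 seizes.
  N3 sheds 122 L/s to N10, N18, N20, N9: 30 each (2 lost).
    N10: 122+30 = 152 > 150
    N18: 20+30 = 50 ≤ 80
    N20: 102+30 = 132 ≤ 140
    N9: 62+30 = 92 > 80
Round 5 — N10, N9 seize.
  N10 sheds 152 L/s: no online neighbours, lost.
  N9 sheds 92 L/s: no online neighbours, lost.
No further seizures.

8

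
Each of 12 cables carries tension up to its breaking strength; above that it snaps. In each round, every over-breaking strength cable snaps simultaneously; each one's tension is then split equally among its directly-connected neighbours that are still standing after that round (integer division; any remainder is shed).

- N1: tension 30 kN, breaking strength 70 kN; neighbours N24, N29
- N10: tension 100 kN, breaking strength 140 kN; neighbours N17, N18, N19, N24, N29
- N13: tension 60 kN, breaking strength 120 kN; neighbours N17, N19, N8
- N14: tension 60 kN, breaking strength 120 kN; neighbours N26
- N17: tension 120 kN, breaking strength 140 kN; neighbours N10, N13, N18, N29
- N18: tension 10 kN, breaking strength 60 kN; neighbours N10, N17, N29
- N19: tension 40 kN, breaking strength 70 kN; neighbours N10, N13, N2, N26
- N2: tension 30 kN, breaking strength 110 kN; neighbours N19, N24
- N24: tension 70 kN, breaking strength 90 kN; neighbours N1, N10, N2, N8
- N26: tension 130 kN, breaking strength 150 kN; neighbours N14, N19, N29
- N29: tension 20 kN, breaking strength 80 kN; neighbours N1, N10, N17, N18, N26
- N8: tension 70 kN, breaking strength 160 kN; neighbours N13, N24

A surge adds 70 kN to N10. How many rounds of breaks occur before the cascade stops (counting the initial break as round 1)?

Round 1 — N10 at 170 > 140. N10 snaps.
  N10 sheds 170 kN to N17, N18, N19, N24, N29: 34 each.
    N17: 120+34 = 154 > 140
    N18: 10+34 = 44 ≤ 60
    N19: 40+34 = 74 > 70
    N24: 70+34 = 104 > 90
    N29: 20+34 = 54 ≤ 80
Round 2 — N17, N19, N24 snap.
  N17 sheds 154 kN to N13, N18, N29: 51 each (1 lost).
    N13: 60+51 = 111 ≤ 120
    N18: 44+51 = 95 > 60
    N29: 54+51 = 105 > 80
  N19 sheds 74 kN to N13, N2, N26: 24 each (2 lost).
    N13: 111+24 = 135 > 120
    N2: 30+24 = 54 ≤ 110
    N26: 130+24 = 154 > 150
  N24 sheds 104 kN to N1, N2, N8: 34 each (2 lost).
    N1: 30+34 = 64 ≤ 70
    N2: 54+34 = 88 ≤ 110
    N8: 70+34 = 104 ≤ 160
Round 3 — N13, N18, N26, N29 snap.
  N13 sheds 135 kN to N8: 135 each.
    N8: 104+135 = 239 > 160
  N18 sheds 95 kN: no online neighbours, lost.
  N26 sheds 154 kN to N14: 154 each.
    N14: 60+154 = 214 > 120
  N29 sheds 105 kN to N1: 105 each.
    N1: 64+105 = 169 > 70
Round 4 — N1, N14, N8 snap.
  N1 sheds 169 kN: no online neighbours, lost.
  N14 sheds 214 kN: no online neighbours, lost.
  N8 sheds 239 kN: no online neighbours, lost.
No further breaks.

4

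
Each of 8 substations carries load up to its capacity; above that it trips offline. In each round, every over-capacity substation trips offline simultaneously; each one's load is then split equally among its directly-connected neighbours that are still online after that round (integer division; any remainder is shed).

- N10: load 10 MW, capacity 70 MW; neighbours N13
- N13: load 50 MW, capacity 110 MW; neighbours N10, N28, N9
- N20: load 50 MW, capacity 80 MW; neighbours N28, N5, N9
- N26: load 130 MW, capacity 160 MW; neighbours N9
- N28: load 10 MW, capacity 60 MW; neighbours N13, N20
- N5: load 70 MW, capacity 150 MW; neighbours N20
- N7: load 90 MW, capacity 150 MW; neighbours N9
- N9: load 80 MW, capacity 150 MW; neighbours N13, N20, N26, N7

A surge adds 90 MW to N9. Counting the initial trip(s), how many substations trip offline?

Round 1 — N9 at 170 > 150. N9 trips offline.
  N9 sheds 170 MW to N13, N20, N26, N7: 42 each (2 lost).
    N13: 50+42 = 92 ≤ 110
    N20: 50+42 = 92 > 80
    N26: 130+42 = 172 > 160
    N7: 90+42 = 132 ≤ 150
Round 2 — N20, N26 trip offline.
  N20 sheds 92 MW to N28, N5: 46 each.
    N28: 10+46 = 56 ≤ 60
    N5: 70+46 = 116 ≤ 150
  N26 sheds 172 MW: no online neighbours, lost.
No further trips.

3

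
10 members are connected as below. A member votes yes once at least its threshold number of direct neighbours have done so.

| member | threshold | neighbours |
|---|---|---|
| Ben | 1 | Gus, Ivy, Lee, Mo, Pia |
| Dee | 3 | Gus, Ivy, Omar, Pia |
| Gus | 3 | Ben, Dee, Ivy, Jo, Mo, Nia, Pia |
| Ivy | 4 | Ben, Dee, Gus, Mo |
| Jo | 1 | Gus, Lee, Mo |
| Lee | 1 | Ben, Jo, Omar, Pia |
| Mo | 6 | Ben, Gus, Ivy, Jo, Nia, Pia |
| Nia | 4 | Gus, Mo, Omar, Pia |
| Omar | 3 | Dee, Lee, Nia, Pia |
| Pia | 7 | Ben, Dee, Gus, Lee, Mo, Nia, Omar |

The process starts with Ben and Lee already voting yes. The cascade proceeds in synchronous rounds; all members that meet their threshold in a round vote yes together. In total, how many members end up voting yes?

Round 1 — Ben, Lee vote yes (initial).
Round 2 — checking thresholds:
  Gus: 1 of 7 neighbours < 3, holds.
  Ivy: 1 of 4 neighbours < 4, holds.
  Jo: 1 of 3 neighbours ≥ 1, votes yes.
  Mo: 1 of 6 neighbours < 6, holds.
  Omar: 1 of 4 neighbours < 3, holds.
  Pia: 2 of 7 neighbours < 7, holds.
Round 3 — no new yes votes; cascade stops.

3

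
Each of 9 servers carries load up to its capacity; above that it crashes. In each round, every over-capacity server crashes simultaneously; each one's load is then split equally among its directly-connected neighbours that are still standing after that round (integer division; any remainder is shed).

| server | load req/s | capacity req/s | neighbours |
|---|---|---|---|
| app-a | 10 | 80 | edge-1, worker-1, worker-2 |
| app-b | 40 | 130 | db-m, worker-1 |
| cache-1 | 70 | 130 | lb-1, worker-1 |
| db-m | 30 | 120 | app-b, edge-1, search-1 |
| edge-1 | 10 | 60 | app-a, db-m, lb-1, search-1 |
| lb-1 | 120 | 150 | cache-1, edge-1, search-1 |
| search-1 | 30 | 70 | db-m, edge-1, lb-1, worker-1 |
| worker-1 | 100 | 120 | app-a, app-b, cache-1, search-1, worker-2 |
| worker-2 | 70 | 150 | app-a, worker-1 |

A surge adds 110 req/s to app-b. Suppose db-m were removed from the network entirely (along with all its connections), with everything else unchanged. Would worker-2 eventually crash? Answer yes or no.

With db-m removed:
Round 1 — app-b at 150 > 130. app-b crashes.
  app-b sheds 150 req/s to worker-1: 150 each.
    worker-1: 100+150 = 250 > 120
Round 2 — worker-1 crashes.
  worker-1 sheds 250 req/s to app-a, cache-1, search-1, worker-2: 62 each (2 lost).
    app-a: 10+62 = 72 ≤ 80
    cache-1: 70+62 = 132 > 130
    search-1: 30+62 = 92 > 70
    worker-2: 70+62 = 132 ≤ 150
Round 3 — cache-1, search-1 crash.
  cache-1 sheds 132 req/s to lb-1: 132 each.
    lb-1: 120+132 = 252 > 150
  search-1 sheds 92 req/s to edge-1, lb-1: 46 each.
    edge-1: 10+46 = 56 ≤ 60
    lb-1: 252+46 = 298 > 150
Round 4 — lb-1 crashes.
  lb-1 sheds 298 req/s to edge-1: 298 each.
    edge-1: 56+298 = 354 > 60
Round 5 — edge-1 crashes.
  edge-1 sheds 354 req/s to app-a: 354 each.
    app-a: 72+354 = 426 > 80
Round 6 — app-a crashes.
  app-a sheds 426 req/s to worker-2: 426 each.
    worker-2: 132+426 = 558 > 150
Round 7 — worker-2 crashes.
  worker-2 sheds 558 req/s: no online neighbours, lost.
No further crashes.

yes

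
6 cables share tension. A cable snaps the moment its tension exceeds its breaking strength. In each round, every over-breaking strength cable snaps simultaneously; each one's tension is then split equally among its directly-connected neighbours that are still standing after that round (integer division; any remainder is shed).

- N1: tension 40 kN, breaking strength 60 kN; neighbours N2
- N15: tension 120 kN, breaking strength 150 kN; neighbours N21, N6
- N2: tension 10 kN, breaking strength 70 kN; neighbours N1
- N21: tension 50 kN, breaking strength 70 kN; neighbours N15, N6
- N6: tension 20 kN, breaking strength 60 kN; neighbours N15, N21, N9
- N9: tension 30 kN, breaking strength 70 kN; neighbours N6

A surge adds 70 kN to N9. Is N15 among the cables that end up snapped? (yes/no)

Round 1 — N9 at 100 > 70. N9 snaps.
  N9 sheds 100 kN to N6: 100 each.
    N6: 20+100 = 120 > 60
Round 2 — N6 snaps.
  N6 sheds 120 kN to N15, N21: 60 each.
    N15: 120+60 = 180 > 150
    N21: 50+60 = 110 > 70
Round 3 — N15, N21 snap.
  N15 sheds 180 kN: no online neighbours, lost.
  N21 sheds 110 kN: no online neighbours, lost.
No further breaks.

yes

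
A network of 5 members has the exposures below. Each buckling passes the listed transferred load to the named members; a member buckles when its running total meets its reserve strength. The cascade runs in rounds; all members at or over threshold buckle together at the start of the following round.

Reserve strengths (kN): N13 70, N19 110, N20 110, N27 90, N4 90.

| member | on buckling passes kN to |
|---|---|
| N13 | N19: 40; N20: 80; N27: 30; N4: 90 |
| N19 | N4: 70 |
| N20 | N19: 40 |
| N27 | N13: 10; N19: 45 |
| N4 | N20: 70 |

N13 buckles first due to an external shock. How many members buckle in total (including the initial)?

Round 1 — N13 buckles (initial).
  N19: +40 → 40 < 110
  N20: +80 → 80 < 110
  N27: +30 → 30 < 90
  N4: +90 → 90 ≥ 90
Round 2 — N4 buckles.
  N20: +70 → 150 ≥ 110
Round 3 — N20 buckles.
  N19: +40 → 80 < 110
No further bucklings.

3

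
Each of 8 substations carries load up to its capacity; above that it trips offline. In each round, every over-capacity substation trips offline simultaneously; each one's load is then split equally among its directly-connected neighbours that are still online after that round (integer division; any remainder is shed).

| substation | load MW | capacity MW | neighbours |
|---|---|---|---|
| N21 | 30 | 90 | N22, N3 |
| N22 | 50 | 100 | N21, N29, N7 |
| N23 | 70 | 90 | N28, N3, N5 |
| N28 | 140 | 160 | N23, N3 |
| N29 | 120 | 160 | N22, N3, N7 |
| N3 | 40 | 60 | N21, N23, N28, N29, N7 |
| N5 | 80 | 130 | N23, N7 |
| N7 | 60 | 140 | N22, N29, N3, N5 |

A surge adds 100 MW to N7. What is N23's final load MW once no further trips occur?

90

Round 1 — N7 at 160 > 140. N7 trips offline.
  N7 sheds 160 MW to N22, N29, N3, N5: 40 each.
    N22: 50+40 = 90 ≤ 100
    N29: 120+40 = 160 ≤ 160
    N3: 40+40 = 80 > 60
    N5: 80+40 = 120 ≤ 130
Round 2 — N3 trips offline.
  N3 sheds 80 MW to N21, N23, N28, N29: 20 each.
    N21: 30+20 = 50 ≤ 90
    N23: 70+20 = 90 ≤ 90
    N28: 140+20 = 160 ≤ 160
    N29: 160+20 = 180 > 160
Round 3 — N29 trips offline.
  N29 sheds 180 MW to N22: 180 each.
    N22: 90+180 = 270 > 100
Round 4 — N22 trips offline.
  N22 sheds 270 MW to N21: 270 each.
    N21: 50+270 = 320 > 90
Round 5 — N21 trips offline.
  N21 sheds 320 MW: no online neighbours, lost.
No further trips.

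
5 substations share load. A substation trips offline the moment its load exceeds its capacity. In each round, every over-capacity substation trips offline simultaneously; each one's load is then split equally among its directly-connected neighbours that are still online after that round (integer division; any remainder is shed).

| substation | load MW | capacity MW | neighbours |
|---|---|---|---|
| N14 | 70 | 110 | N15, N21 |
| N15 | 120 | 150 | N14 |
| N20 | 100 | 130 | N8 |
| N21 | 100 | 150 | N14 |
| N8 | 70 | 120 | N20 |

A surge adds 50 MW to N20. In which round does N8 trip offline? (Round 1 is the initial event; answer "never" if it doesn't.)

Round 1 — N20 at 150 > 130. N20 trips offline.
  N20 sheds 150 MW to N8: 150 each.
    N8: 70+150 = 220 > 120
Round 2 — N8 trips offline.
  N8 sheds 220 MW: no online neighbours, lost.
No further trips.

2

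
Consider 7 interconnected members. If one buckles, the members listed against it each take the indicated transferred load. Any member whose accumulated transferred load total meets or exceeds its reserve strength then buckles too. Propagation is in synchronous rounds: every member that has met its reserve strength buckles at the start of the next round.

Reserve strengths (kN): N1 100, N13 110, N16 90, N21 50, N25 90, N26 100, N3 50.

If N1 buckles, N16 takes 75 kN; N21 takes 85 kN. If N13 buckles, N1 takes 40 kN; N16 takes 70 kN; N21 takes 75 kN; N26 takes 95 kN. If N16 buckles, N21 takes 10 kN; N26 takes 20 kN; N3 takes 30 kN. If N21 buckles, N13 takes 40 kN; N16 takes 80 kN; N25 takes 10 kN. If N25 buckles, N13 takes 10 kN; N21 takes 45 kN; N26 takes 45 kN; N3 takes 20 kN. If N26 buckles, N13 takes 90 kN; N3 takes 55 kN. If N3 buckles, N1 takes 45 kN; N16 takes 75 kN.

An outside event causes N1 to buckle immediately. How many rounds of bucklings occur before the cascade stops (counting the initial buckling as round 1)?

Round 1 — N1 buckles (initial).
  N16: +75 → 75 < 90
  N21: +85 → 85 ≥ 50
Round 2 — N21 buckles.
  N13: +40 → 40 < 110
  N16: +80 → 155 ≥ 90
  N25: +10 → 10 < 90
Round 3 — N16 buckles.
  N26: +20 → 20 < 100
  N3: +30 → 30 < 50
No further bucklings.

3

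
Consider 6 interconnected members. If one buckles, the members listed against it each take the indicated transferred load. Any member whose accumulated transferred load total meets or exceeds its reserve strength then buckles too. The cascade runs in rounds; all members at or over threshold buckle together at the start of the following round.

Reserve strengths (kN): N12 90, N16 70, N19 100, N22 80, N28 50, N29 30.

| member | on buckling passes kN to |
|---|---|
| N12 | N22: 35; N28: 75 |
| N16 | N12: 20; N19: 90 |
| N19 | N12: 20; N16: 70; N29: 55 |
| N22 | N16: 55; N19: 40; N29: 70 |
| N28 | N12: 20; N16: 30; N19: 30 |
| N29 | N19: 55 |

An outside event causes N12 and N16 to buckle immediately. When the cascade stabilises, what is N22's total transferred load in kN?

Round 1 — N12, N16 buckle (initial).
  N19: +90 → 90 < 100
  N22: +35 → 35 < 80
  N28: +75 → 75 ≥ 50
Round 2 — N28 buckles.
  N19: +30 → 120 ≥ 100
Round 3 — N19 buckles.
  N29: +55 → 55 ≥ 30
Round 4 — N29 buckles.
No further bucklings.

35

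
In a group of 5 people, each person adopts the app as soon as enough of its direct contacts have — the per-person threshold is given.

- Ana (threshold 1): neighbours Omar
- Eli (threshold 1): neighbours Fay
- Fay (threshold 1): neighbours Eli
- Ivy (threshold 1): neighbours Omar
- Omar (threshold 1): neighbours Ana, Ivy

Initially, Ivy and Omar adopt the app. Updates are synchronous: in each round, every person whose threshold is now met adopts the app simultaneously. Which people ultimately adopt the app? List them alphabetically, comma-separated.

Round 1 — Ivy, Omar adopt the app (initial).
Round 2 — checking thresholds:
  Ana: 1 of 1 neighbours ≥ 1, adopts the app.
Round 3 — no new adoptions; cascade stops.

Ana, Ivy, Omar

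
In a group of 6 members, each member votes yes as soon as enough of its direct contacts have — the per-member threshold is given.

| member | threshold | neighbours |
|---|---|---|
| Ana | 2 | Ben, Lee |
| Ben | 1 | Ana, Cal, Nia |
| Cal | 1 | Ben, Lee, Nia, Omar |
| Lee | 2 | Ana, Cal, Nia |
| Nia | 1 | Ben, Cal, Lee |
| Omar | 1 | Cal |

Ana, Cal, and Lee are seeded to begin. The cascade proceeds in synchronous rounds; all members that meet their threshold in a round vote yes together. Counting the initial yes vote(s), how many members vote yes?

6

Round 1 — Ana, Cal, Lee vote yes (initial).
Round 2 — checking thresholds:
  Ben: 2 of 3 neighbours ≥ 1, votes yes.
  Nia: 2 of 3 neighbours ≥ 1, votes yes.
  Omar: 1 of 1 neighbours ≥ 1, votes yes.
Round 3 — no new yes votes; cascade stops.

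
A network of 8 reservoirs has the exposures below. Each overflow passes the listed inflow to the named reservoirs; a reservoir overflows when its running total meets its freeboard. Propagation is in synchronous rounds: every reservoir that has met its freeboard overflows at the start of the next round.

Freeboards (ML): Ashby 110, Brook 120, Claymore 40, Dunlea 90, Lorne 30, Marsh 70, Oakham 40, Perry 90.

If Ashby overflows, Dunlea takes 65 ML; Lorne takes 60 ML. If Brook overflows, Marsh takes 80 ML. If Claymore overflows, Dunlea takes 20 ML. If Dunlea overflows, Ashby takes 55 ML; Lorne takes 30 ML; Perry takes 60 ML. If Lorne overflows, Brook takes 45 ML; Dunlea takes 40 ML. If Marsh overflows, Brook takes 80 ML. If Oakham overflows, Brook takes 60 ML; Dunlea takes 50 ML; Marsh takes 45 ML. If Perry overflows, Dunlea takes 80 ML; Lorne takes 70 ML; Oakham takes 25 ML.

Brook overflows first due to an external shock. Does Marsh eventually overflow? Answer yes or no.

yes

Round 1 — Brook overflows (initial).
  Marsh: +80 → 80 ≥ 70
Round 2 — Marsh overflows.
No further overflows.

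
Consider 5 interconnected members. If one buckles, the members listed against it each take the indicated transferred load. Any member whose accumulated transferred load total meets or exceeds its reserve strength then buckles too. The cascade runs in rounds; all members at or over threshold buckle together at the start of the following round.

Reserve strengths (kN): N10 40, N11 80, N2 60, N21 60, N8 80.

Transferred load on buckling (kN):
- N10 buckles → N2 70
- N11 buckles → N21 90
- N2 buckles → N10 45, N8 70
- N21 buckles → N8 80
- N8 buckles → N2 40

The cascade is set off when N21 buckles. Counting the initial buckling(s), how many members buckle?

2

Round 1 — N21 buckles (initial).
  N8: +80 → 80 ≥ 80
Round 2 — N8 buckles.
  N2: +40 → 40 < 60
No further bucklings.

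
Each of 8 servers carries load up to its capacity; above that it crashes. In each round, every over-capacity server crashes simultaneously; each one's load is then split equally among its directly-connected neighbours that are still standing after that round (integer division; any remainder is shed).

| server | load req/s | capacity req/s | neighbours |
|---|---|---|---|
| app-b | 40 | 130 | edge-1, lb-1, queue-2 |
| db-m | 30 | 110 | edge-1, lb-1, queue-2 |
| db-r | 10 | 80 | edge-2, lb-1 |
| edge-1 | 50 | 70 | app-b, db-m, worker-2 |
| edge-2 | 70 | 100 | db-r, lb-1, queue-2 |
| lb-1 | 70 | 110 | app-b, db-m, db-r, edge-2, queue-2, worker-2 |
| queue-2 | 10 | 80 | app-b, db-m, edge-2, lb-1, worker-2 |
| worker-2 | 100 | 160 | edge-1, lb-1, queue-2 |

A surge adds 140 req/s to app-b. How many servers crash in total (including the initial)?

Round 1 — app-b at 180 > 130. app-b crashes.
  app-b sheds 180 req/s to edge-1, lb-1, queue-2: 60 each.
    edge-1: 50+60 = 110 > 70
    lb-1: 70+60 = 130 > 110
    queue-2: 10+60 = 70 ≤ 80
Round 2 — edge-1, lb-1 crash.
  edge-1 sheds 110 req/s to db-m, worker-2: 55 each.
    db-m: 30+55 = 85 ≤ 110
    worker-2: 100+55 = 155 ≤ 160
  lb-1 sheds 130 req/s to db-m, db-r, edge-2, queue-2, worker-2: 26 each.
    db-m: 85+26 = 111 > 110
    db-r: 10+26 = 36 ≤ 80
    edge-2: 70+26 = 96 ≤ 100
    queue-2: 70+26 = 96 > 80
    worker-2: 155+26 = 181 > 160
Round 3 — db-m, queue-2, worker-2 crash.
  db-m sheds 111 req/s: no online neighbours, lost.
  queue-2 sheds 96 req/s to edge-2: 96 each.
    edge-2: 96+96 = 192 > 100
  worker-2 sheds 181 req/s: no online neighbours, lost.
Round 4 — edge-2 crashes.
  edge-2 sheds 192 req/s to db-r: 192 each.
    db-r: 36+192 = 228 > 80
Round 5 — db-r crashes.
  db-r sheds 228 req/s: no online neighbours, lost.
No further crashes.

8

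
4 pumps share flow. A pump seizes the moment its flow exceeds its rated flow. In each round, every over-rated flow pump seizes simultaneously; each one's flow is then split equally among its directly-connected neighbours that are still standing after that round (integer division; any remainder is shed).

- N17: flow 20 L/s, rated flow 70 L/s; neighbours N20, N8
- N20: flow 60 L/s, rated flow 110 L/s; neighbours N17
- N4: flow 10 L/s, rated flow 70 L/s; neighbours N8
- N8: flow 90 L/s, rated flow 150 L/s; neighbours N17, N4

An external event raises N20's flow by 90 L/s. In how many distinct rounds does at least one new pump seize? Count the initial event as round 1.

4

Round 1 — N20 at 150 > 110. N20 seizes.
  N20 sheds 150 L/s to N17: 150 each.
    N17: 20+150 = 170 > 70
Round 2 — N17 seizes.
  N17 sheds 170 L/s to N8: 170 each.
    N8: 90+170 = 260 > 150
Round 3 — N8 seizes.
  N8 sheds 260 L/s to N4: 260 each.
    N4: 10+260 = 270 > 70
Round 4 — N4 seizes.
  N4 sheds 270 L/s: no online neighbours, lost.
No further seizures.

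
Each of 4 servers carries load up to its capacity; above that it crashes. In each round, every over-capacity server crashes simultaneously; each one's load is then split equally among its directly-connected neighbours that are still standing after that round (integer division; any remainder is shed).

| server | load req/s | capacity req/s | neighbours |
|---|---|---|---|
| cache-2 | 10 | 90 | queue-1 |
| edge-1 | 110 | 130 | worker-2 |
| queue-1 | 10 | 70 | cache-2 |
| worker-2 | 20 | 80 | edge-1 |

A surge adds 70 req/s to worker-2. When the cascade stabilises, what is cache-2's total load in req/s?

Round 1 — worker-2 at 90 > 80. worker-2 crashes.
  worker-2 sheds 90 req/s to edge-1: 90 each.
    edge-1: 110+90 = 200 > 130
Round 2 — edge-1 crashes.
  edge-1 sheds 200 req/s: no online neighbours, lost.
No further crashes.

10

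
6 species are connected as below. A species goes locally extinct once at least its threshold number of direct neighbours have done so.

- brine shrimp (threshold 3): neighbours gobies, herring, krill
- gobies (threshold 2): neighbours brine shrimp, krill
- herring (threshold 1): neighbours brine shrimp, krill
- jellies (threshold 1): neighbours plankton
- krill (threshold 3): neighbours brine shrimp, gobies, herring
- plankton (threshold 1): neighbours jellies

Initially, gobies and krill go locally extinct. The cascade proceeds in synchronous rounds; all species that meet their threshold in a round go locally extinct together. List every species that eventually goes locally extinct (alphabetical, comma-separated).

brine shrimp, gobies, herring, krill

Round 1 — gobies, krill go locally extinct (initial).
Round 2 — checking thresholds:
  brine shrimp: 2 of 3 neighbours < 3, not yet.
  herring: 1 of 2 neighbours ≥ 1, goes locally extinct.
Round 3 — checking thresholds:
  brine shrimp: 3 of 3 neighbours ≥ 3, goes locally extinct.
Round 4 — no new extinctions; cascade stops.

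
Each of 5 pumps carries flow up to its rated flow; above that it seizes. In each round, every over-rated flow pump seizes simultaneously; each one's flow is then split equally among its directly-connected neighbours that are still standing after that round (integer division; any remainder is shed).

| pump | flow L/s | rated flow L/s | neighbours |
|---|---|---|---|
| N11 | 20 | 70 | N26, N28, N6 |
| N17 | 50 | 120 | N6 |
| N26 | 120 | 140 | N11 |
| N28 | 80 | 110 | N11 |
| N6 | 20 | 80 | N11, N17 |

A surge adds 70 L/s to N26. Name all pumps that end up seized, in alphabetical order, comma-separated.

N11, N17, N26, N28, N6

Round 1 — N26 at 190 > 140. N26 seizes.
  N26 sheds 190 L/s to N11: 190 each.
    N11: 20+190 = 210 > 70
Round 2 — N11 seizes.
  N11 sheds 210 L/s to N28, N6: 105 each.
    N28: 80+105 = 185 > 110
    N6: 20+105 = 125 > 80
Round 3 — N28, N6 seize.
  N28 sheds 185 L/s: no online neighbours, lost.
  N6 sheds 125 L/s to N17: 125 each.
    N17: 50+125 = 175 > 120
Round 4 — N17 seizes.
  N17 sheds 175 L/s: no online neighbours, lost.
No further seizures.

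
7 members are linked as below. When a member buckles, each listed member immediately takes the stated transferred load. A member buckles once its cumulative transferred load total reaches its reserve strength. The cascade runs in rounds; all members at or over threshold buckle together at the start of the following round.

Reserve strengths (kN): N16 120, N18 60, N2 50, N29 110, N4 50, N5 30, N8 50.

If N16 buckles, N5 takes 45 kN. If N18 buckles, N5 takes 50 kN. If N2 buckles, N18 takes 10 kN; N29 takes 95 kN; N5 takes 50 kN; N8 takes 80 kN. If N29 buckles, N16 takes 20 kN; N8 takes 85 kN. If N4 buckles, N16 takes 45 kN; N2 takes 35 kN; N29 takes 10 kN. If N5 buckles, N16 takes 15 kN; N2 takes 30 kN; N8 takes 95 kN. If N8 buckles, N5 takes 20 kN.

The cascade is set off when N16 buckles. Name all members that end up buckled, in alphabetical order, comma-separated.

Round 1 — N16 buckles (initial).
  N5: +45 → 45 ≥ 30
Round 2 — N5 buckles.
  N2: +30 → 30 < 50
  N8: +95 → 95 ≥ 50
Round 3 — N8 buckles.
No further bucklings.

N16, N5, N8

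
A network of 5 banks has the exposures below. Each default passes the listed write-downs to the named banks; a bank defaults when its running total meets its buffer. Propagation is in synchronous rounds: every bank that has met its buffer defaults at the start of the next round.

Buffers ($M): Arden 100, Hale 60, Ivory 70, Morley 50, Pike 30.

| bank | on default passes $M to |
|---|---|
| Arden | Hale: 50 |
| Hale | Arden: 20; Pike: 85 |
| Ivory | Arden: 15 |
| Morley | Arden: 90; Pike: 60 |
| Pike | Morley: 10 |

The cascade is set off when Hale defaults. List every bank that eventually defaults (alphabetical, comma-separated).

Round 1 — Hale defaults (initial).
  Arden: +20 → 20 < 100
  Pike: +85 → 85 ≥ 30
Round 2 — Pike defaults.
  Morley: +10 → 10 < 50
No further defaults.

Hale, Pike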